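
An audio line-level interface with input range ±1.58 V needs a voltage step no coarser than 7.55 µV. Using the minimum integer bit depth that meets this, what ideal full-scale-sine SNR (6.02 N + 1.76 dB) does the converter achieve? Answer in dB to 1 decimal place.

116.1 dB

Range = 1.58 − (-1.58) = 3.16 V.
Need 2^N ≥ 3.16 V / 7.55 µV = 418500 → N_min = 19.
6.02(19) + 1.76 = 116.14 dB.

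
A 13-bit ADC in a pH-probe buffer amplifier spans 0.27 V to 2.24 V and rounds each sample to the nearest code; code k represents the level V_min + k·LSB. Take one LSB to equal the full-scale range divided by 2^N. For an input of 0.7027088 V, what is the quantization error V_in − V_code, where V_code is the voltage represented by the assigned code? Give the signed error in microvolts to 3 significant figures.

Full-scale range = 2.24 V − (0.27 V) = 1.97 V. LSB = 1.97 V / 2^13 ≈ 240.5 µV.
(V_in − V_min)/LSB = (0.7027088 − (0.27)) × 8192/1.97 = 1799.3657 → nearest code k = 1799.
V_code = 0.27 + (1799/8192) × 1.97 = 0.7026208496 V.
e = 0.7027088 − (0.7026208496) = +88.0 µV.

+88.0 µV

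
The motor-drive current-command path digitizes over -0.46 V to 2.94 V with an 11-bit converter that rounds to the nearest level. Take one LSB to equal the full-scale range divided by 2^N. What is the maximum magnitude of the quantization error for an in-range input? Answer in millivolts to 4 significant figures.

Full-scale range = 2.94 V − (-0.46 V) = 3.4 V.
One LSB is 3.4 V / 2048 = 1.66016 mV.
|e|_max = LSB/2 = 0.8301 mV.

0.8301 mV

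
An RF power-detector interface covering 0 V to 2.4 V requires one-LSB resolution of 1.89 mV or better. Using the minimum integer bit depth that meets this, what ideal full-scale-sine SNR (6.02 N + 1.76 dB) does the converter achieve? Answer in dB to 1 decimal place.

68.0 dB

Span = 2.4 V.
Levels needed ≥ 2.4/1.89 mV = 1270. 2^11 = 2048 suffices, so N_min = 11.
SNR = 6.02 × 11 + 1.76 = 67.98 dB.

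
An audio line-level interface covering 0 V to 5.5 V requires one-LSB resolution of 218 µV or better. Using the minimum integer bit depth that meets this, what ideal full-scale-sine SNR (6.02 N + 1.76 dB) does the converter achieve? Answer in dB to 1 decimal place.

V_FS = 5.5 V.
5.5 V / 218 µV = 25230. Since 2^14 = 16384 and 2^15 = 32768, N = 15.
6.02(15) + 1.76 = 92.06 dB.

92.1 dB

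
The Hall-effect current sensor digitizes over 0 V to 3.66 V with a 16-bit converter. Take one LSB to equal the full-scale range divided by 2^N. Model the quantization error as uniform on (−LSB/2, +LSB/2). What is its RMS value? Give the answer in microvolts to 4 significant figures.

Full-scale range = 3.66 V.
LSB = 3.66 V / 2^16 = 55.8472 µV.
RMS of a uniform error over width LSB is LSB/√12 = 16.12 µV.

16.12 µV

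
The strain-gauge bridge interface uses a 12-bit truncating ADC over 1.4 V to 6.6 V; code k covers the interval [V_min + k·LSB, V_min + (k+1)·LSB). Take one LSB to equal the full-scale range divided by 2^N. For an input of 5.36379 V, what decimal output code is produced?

3122

Span: 6.6 V − (1.4 V) = 5.2 V. LSB = 5.2 V / 2^12 ≈ 1.270 mV.
(V_in − V_min) × 2^12/range = (5.36379 − (1.4)) × 4096/5.2 = 3122.247.
Floor → code = 3122.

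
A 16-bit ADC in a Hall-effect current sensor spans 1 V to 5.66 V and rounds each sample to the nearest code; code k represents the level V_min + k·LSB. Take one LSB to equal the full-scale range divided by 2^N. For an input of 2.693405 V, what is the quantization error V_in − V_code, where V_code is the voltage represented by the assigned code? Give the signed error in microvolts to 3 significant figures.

Range = 5.66 − (1) = 4.66 V. LSB = 4.66 V / 2^16 ≈ 71.11 µV.
(V_in − V_min)/LSB = (2.693405 − (1)) × 65536/4.66 = 23815.2339 → nearest code k = 23815.
V_code = 1 + (23815/65536) × 4.66 = 2.6933883667 V.
e = 2.693405 − (2.6933883667) = +16.6 µV.

+16.6 µV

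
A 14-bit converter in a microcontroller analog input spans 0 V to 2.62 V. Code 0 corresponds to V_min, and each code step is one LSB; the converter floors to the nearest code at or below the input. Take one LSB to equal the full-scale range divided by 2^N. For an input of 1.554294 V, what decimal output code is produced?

V_FS = 2.62 V. LSB = 2.62 V / 2^14 ≈ 159.9 µV.
code = ⌊(V_in − V_min)/LSB⌋ = ⌊(V_in − V_min) × 2^14 / range⌋
     = ⌊(1.554294 − (0)) × 16384 / 2.62⌋ = ⌊1.554294 × 16384/2.62⌋
     = ⌊9719.677⌋ = 9719.

9719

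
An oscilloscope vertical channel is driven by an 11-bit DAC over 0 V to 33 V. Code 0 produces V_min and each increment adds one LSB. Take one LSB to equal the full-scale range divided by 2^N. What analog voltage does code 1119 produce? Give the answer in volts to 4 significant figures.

Span = 33 V. LSB = 33 V / 2^11.
V_out = 0 + 1119 × (33/2048) V
      = 0 + 18.0308 = 18.0308 V.

18.03 V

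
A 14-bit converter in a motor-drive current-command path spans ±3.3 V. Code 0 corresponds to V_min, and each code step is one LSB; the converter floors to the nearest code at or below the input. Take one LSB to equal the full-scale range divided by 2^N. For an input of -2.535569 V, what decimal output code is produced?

1897

The full-scale span is 3.3 − (-3.3) = 6.6 V. LSB = 6.6 V / 2^14 ≈ 402.8 µV.
code = ⌊(V_in − V_min)/LSB⌋ = ⌊(V_in − V_min) × 2^14 / range⌋
     = ⌊(-2.535569 − (-3.3)) × 16384 / 6.6⌋ = ⌊0.764431 × 16384/6.6⌋
     = ⌊1897.642⌋ = 1897.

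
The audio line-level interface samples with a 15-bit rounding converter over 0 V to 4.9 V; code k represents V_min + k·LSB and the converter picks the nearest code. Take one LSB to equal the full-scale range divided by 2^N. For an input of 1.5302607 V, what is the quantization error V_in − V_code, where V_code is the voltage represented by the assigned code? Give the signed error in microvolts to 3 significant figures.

V_FS = 4.9 V. LSB = 4.9 V / 2^15 ≈ 149.5 µV.
(1.5302607 − (0)) / LSB = 1.5302607 × 32768/4.9 = 10233.3842. Nearest integer: k = 10233.
V_code = 0 + (10233/32768) × 4.9 = 1.5302032471 V.
e = 1.5302607 − (1.5302032471) = +57.5 µV.

+57.5 µV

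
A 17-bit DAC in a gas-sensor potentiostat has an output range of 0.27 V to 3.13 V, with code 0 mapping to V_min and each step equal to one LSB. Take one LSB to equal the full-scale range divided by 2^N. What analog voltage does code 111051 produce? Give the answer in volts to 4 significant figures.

The full-scale span is 3.13 − (0.27) = 2.86 V. LSB = 2.86 V / 2^17.
Output = V_min + (111051/131072) × range = 0.27 + 0.847252 × 2.86 V
      = 0.27 V + 2.42314 V = 2.69314 V.

2.693 V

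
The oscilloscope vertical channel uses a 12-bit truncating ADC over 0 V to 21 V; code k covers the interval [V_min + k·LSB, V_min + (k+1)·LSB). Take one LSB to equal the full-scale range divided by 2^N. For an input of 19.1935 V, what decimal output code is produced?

V_FS = 21 V. LSB = 21 V / 2^12 ≈ 5.127 mV.
code = ⌊(V_in − V_min)/LSB⌋ = ⌊(V_in − V_min) × 2^12 / range⌋
     = ⌊(19.1935 − (0)) × 4096 / 21⌋ = ⌊19.1935 × 4096/21⌋
     = ⌊3743.646⌋ = 3743.

3743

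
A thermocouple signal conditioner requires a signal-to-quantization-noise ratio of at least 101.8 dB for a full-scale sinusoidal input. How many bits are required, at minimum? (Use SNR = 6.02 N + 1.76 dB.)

17 bits

Required N = ⌈(101.8 − 1.76)/6.02⌉ = ⌈16.618⌉ = 17.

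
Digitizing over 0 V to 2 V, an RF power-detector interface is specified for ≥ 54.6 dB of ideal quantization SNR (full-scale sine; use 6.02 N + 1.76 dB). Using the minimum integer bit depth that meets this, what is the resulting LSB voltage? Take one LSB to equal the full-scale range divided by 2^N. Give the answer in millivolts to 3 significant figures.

3.91 mV

Span = 2 V.
Solving 6.02 N ≥ 54.6 − 1.76: N ≥ 8.777. Round up → N = 9.
Step size = 2/512 V = 3.91 mV.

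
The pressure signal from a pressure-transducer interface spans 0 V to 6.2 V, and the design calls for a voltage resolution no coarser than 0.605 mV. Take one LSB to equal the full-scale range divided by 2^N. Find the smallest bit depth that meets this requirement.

14 bits

Full-scale range = 6.2 V.
Required number of levels: 6.2/0.605 mV = 10248; smallest N with 2^N ≥ that is 14.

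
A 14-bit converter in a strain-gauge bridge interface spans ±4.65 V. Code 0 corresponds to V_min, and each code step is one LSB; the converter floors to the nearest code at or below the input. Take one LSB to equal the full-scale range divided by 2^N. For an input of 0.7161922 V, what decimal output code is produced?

9453

The full-scale span is 4.65 − (-4.65) = 9.3 V. LSB = 9.3 V / 2^14 ≈ 0.5676 mV.
(V_in − V_min) × 2^14/range = (0.7161922 − (-4.65)) × 16384/9.3 = 9453.730.
Floor → code = 9453.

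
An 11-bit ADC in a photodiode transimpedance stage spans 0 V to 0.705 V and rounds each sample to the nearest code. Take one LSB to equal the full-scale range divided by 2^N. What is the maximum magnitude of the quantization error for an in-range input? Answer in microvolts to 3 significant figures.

Span = 0.705 V.
Step size = 0.705/2048 V = 344.24 µV.
A rounding quantizer has |error| ≤ LSB/2 = 172 µV.

172 µV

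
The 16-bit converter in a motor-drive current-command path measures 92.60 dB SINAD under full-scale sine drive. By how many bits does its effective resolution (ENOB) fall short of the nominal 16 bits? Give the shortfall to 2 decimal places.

N_eff = (92.60 − 1.76)/6.02 = 15.0897 bits.
Lost resolution: 16 − 15.0897 = 0.9103 bits.

0.91 bits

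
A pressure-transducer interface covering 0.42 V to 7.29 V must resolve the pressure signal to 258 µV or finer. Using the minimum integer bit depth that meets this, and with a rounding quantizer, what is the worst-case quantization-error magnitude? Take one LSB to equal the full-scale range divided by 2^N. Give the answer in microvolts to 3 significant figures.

Full-scale range = 7.29 V − (0.42 V) = 6.87 V.
6.87 V / 258 µV = 26630. Since 2^14 = 16384 and 2^15 = 32768, N = 15.
Step size = 6.87/32768 V = 209.66 µV.
Max error for round-to-nearest is LSB/2 = 105 µV.

105 µV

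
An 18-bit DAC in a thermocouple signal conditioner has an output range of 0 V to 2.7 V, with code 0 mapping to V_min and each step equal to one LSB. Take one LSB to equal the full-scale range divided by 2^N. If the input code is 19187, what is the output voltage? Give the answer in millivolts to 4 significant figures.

197.6 mV

V_FS = 2.7 V. LSB = 2.7 V / 2^18.
V_out = V_min + code × LSB = 0 V + 19187 × 2.7 V / 262144
      = 0 V + 0.197620 V = 0.197620 V.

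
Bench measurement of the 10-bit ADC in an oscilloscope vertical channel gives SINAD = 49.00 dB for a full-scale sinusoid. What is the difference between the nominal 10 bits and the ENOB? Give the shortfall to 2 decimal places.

ENOB = (SINAD − 1.76)/6.02 = (49.00 − 1.76)/6.02 = 7.8472 bits.
10 − 7.8472 = 2.15 bits below nominal.

2.15 bits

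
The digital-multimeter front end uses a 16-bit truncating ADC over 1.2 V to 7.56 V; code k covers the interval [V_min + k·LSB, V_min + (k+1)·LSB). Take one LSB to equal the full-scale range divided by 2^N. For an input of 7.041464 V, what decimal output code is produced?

Span: 7.56 V − (1.2 V) = 6.36 V. LSB = 6.36 V / 2^16 ≈ 97.05 µV.
V_in − V_min = 7.041464 − (1.2) = 5.841464 V.
Divide by LSB: 5.841464 × 65536/6.36 = 60192.7963.
Truncating gives code 60192.

60192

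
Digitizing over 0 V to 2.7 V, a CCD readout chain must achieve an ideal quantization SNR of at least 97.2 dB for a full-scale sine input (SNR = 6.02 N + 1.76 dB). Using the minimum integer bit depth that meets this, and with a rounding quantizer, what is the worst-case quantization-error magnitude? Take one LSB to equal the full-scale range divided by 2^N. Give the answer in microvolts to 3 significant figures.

20.6 µV

V_FS = 2.7 V.
6.02 N + 1.76 ≥ 97.2 gives N ≥ 15.854, so the minimum integer is 16.
LSB = 2.7 V ÷ 2^16 = 2.7/65536 V = 41.199 µV.
Max error for round-to-nearest is LSB/2 = 20.6 µV.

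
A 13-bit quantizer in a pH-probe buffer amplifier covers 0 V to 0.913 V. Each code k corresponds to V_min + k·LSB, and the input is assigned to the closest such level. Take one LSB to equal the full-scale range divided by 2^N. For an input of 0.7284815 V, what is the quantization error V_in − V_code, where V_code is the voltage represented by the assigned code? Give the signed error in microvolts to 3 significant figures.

+43.0 µV

V_FS = 0.913 V. LSB = 0.913 V / 2^13 ≈ 111.5 µV.
(V_in − V_min)/LSB = (0.7284815 − (0)) × 8192/0.913 = 6536.3860 → nearest code k = 6536.
V_code = 0 + (6536/8192) × 0.913 = 0.7284384766 V.
Error = V_in − V_code = 0.7284815 − (0.7284384766) = +43.0 µV.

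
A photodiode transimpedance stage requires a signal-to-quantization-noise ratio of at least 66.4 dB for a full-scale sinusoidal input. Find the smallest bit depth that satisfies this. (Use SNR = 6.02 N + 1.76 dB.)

6.02 N + 1.76 ≥ 66.4 gives N ≥ 10.738, so the minimum integer is 11.

11 bits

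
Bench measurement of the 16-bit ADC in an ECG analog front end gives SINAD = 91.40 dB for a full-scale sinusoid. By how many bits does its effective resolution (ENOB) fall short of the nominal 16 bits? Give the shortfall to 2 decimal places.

ENOB = (SINAD − 1.76)/6.02 = (91.40 − 1.76)/6.02 = 14.8904 bits.
16 − 14.8904 = 1.11 bits below nominal.

1.11 bits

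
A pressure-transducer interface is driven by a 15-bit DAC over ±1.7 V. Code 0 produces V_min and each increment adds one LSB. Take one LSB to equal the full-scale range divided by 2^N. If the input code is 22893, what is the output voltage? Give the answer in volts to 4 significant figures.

0.6754 V

Span: 1.7 V − (-1.7 V) = 3.4 V. LSB = 3.4 V / 2^15.
V_out = -1.7 + 22893 × (3.4/32768) V
      = -1.7 + 2.37537 = 0.675372 V.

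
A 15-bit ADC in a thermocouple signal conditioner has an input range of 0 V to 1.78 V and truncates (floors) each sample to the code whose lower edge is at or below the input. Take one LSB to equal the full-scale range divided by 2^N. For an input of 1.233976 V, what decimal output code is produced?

22716

Span = 1.78 V. LSB = 1.78 V / 2^15 ≈ 54.32 µV.
code = ⌊(V_in − V_min)/LSB⌋ = ⌊(V_in − V_min) × 2^15 / range⌋
     = ⌊(1.233976 − (0)) × 32768 / 1.78⌋ = ⌊1.233976 × 32768/1.78⌋
     = ⌊22716.250⌋ = 22716.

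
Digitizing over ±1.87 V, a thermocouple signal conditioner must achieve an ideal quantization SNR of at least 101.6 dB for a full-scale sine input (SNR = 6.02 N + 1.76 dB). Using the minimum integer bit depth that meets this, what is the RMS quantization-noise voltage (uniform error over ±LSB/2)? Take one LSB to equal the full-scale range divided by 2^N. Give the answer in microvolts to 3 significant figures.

Span: 1.87 V − (-1.87 V) = 3.74 V.
N ≥ (101.6 − 1.76)/6.02 = 16.585 → N_min = 17.
LSB = 3.74 V ÷ 2^17 = 3.74/131072 V = 28.534 µV.
RMS noise = LSB/√12 = 8.24 µV.

8.24 µV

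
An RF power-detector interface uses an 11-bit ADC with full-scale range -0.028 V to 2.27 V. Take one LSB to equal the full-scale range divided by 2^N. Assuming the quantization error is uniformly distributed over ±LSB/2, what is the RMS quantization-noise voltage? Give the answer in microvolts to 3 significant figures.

324 µV

Full-scale range = 2.27 V − (-0.028 V) = 2.298 V.
Step size = 2.298/2048 V = 1.1221 mV.
For a uniform distribution on [−LSB/2, +LSB/2], V_rms = LSB/√12 = 1.1221 mV/3.4641 = 324 µV.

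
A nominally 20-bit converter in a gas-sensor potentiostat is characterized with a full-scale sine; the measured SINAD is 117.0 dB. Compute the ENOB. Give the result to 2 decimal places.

ENOB = (SINAD − 1.76) / 6.02 = (117.0 − 1.76) / 6.02 = 115.24 / 6.02 = 19.1429.

19.14 bits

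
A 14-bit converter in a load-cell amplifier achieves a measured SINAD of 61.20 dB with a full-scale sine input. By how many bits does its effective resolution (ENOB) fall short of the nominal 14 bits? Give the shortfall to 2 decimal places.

ENOB = (SINAD − 1.76)/6.02 = (61.20 − 1.76)/6.02 = 9.8738 bits.
Shortfall = 14 − 9.8738 = 4.1262 bits.

4.13 bits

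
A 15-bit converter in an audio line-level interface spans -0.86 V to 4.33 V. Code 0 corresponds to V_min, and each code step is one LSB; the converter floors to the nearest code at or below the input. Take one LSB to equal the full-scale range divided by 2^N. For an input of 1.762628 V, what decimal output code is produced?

Full-scale range = 4.33 V − (-0.86 V) = 5.19 V. LSB = 5.19 V / 2^15 ≈ 158.4 µV.
V_in − V_min = 1.762628 − (-0.86) = 2.622628 V.
Divide by LSB: 2.622628 × 32768/5.19 = 16558.4344.
Truncating gives code 16558.

16558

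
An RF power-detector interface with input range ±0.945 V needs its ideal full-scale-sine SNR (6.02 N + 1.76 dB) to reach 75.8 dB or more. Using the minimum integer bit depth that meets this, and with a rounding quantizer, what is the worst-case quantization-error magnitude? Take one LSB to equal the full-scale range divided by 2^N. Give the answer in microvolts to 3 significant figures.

115 µV

Span: 0.945 V − (-0.945 V) = 1.89 V.
N ≥ (75.8 − 1.76)/6.02 = 12.299 → N_min = 13.
Step size = 1.89/8192 V = 230.71 µV.
|e|_max = LSB/2 = 115 µV.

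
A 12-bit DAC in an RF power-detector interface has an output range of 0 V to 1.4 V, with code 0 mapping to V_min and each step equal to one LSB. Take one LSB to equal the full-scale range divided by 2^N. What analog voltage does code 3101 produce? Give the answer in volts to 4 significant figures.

1.060 V

Full-scale range = 1.4 V. LSB = 1.4 V / 2^12.
Output = V_min + (3101/4096) × range = 0 + 0.757080 × 1.4 V
      = 0 + 1.05991 = 1.05991 V.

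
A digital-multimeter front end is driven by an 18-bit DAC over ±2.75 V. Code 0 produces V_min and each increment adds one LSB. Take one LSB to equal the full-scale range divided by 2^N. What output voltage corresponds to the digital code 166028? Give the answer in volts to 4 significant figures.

Range = 2.75 − (-2.75) = 5.5 V. LSB = 5.5 V / 2^18.
V_out = V_min + code × LSB = -2.75 V + 166028 × 5.5 V / 262144
      = -2.75 V + 3.48341 V = 0.733406 V.

0.7334 V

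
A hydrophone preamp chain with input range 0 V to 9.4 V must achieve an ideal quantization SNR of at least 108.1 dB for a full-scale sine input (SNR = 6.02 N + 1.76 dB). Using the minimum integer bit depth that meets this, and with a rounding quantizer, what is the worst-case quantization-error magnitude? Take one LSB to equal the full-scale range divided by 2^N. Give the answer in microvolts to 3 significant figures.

17.9 µV

Range is 9.4 V.
6.02 N + 1.76 ≥ 108.1 gives N ≥ 17.664, so the minimum integer is 18.
LSB = 9.4 V / 2^18 = 35.858 µV.
Half an LSB is 17.9 µV.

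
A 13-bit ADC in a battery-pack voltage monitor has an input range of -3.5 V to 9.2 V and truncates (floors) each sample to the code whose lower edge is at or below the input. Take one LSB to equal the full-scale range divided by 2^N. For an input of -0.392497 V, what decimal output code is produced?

Full-scale range = 9.2 V − (-3.5 V) = 12.7 V. LSB = 12.7 V / 2^13 ≈ 1.550 mV.
V_in − V_min = -0.392497 − (-3.5) = 3.107503 V.
Divide by LSB: 3.107503 × 8192/12.7 = 2004.4618.
Truncating gives code 2004.

2004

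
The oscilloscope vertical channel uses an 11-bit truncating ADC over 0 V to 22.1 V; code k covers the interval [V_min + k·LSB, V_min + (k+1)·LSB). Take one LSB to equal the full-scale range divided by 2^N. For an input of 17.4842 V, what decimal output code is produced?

1620

Span = 22.1 V. LSB = 22.1 V / 2^11 ≈ 10.79 mV.
code = ⌊(V_in − V_min)/LSB⌋ = ⌊(V_in − V_min) × 2^11 / range⌋
     = ⌊(17.4842 − (0)) × 2048 / 22.1⌋ = ⌊17.4842 × 2048/22.1⌋
     = ⌊1620.255⌋ = 1620.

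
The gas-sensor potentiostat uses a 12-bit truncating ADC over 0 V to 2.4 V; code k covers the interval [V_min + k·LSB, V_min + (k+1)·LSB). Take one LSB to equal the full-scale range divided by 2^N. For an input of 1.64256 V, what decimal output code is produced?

2803

Span = 2.4 V. LSB = 2.4 V / 2^12 ≈ 0.5859 mV.
V_in − V_min = 1.64256 − (0) = 1.64256 V.
Divide by LSB: 1.64256 × 4096/2.4 = 2803.3024.
Truncating gives code 2803.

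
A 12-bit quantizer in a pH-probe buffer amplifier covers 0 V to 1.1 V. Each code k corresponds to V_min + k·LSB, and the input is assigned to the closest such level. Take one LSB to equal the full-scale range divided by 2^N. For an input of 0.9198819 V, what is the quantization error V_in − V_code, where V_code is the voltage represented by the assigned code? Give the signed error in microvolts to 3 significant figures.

+82.1 µV

Full-scale range = 1.1 V. LSB = 1.1 V / 2^12 ≈ 268.6 µV.
(0.9198819 − (0)) / LSB = 0.9198819 × 4096/1.1 = 3425.3057. Nearest integer: k = 3425.
V_code = 0 + (3425/4096) × 1.1 = 0.9197998047 V.
Error = V_in − V_code = 0.9198819 − (0.9197998047) = +82.1 µV.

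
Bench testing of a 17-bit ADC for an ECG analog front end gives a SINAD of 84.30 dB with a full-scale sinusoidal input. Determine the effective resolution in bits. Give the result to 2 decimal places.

13.71 bits

Inverting SNR = 6.02 N + 1.76: N_eff = (84.30 − 1.76)/6.02 = 13.7110.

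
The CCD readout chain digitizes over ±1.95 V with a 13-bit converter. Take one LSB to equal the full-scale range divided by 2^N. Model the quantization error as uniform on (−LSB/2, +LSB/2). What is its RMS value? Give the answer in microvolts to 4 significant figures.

Range = 1.95 − (-1.95) = 3.9 V.
LSB = 3.9 V / 2^13 = 476.074 µV.
For a uniform distribution on [−LSB/2, +LSB/2], V_rms = LSB/√12 = 476.074 µV/3.4641 = 137.4 µV.

137.4 µV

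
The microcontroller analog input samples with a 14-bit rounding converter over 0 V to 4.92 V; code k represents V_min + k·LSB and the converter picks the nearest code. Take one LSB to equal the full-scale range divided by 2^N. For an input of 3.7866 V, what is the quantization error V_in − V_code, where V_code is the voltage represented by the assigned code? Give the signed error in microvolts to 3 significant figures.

−94.3 µV

Span = 4.92 V. LSB = 4.92 V / 2^14 ≈ 300.3 µV.
(V_in − V_min)/LSB = (3.7866 − (0)) × 16384/4.92 = 12609.6859 → nearest code k = 12610.
Reconstructed level: 0 + 12610 × 4.92/16384 V = 3.7866943359 V.
e = 3.7866 − (3.7866943359) = −94.3 µV.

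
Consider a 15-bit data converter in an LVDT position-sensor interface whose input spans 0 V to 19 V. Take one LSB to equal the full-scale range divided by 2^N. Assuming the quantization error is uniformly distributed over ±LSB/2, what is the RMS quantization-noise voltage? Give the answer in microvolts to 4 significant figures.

Span = 19 V.
Step size = 19/32768 V = 0.579834 mV.
RMS of a uniform error over width LSB is LSB/√12 = 167.4 µV.

167.4 µV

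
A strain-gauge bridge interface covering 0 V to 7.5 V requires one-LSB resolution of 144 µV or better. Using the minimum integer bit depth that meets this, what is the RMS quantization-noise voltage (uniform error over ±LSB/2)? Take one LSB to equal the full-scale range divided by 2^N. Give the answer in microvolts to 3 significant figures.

Full-scale range = 7.5 V.
Required number of levels: 7.5/144 µV = 52083; smallest N with 2^N ≥ that is 16.
LSB = 7.5 V ÷ 2^16 = 7.5/65536 V = 114.44 µV.
σ_q = LSB/√12 = 114.44 µV/3.4641 = 33.0 µV.

33.0 µV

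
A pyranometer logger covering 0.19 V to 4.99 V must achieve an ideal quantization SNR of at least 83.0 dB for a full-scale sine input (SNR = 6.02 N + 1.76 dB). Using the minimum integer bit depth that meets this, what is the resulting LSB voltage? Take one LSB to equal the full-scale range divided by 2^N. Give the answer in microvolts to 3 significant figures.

293 µV

Full-scale range = 4.99 V − (0.19 V) = 4.8 V.
Solving 6.02 N ≥ 83.0 − 1.76: N ≥ 13.495. Round up → N = 14.
One LSB is 4.8 V / 16384 = 293 µV.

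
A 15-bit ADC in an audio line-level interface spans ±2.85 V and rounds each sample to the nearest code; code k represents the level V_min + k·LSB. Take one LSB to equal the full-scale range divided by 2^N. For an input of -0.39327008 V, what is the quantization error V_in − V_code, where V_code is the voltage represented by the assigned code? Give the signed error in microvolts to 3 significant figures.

Full-scale range = 2.85 V − (-2.85 V) = 5.7 V. LSB = 5.7 V / 2^15 ≈ 174.0 µV.
Position in LSBs: (-0.39327008 − (-2.85)) × 32768/5.7 = 14123.1800; rounding gives k = 14123.
V_code = V_min + k × range/2^15 = -2.85 + 14123 × 5.7/32768 = -0.39330139160 V.
e = -0.39327008 − (-0.39330139160) = +31.3 µV.

+31.3 µV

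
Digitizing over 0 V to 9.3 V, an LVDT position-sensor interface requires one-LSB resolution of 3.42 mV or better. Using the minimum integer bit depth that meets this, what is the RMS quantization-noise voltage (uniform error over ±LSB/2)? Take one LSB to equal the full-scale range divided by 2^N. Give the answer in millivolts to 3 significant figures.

Full-scale range = 9.3 V.
Need 2^N ≥ 9.3 V / 3.42 mV = 2719 → N_min = 12.
LSB = 9.3 V / 2^12 = 2.2705 mV.
σ_q = LSB/√12 = 2.2705 mV/3.4641 = 0.655 mV.

0.655 mV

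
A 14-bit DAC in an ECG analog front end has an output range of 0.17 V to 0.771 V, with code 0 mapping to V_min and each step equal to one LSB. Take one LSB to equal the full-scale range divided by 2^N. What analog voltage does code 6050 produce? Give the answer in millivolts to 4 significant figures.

The full-scale span is 0.771 − (0.17) = 0.601 V. LSB = 0.601 V / 2^14.
V_out = 0.17 + 6050 × (0.601/16384) V
      = 0.17 + 0.221927 = 0.391927 V.

391.9 mV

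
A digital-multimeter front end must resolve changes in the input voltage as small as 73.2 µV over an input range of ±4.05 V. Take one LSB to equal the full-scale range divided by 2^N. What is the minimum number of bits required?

The full-scale span is 4.05 − (-4.05) = 8.1 V.
8.1 V / 73.2 µV = 110700. Since 2^16 = 65536 and 2^17 = 131072, N = 17.

17 bits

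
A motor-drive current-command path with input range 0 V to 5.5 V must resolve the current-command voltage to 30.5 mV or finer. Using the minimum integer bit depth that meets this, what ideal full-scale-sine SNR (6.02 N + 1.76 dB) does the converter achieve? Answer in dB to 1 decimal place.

49.9 dB

Range is 5.5 V.
Required number of levels: 5.5/30.5 mV = 180.33; smallest N with 2^N ≥ that is 8.
SNR = 6.02 × 8 + 1.76 = 49.92 dB.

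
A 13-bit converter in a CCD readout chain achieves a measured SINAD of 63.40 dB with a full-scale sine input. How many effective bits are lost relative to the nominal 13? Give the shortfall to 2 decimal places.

2.76 bits

N_eff = (63.40 − 1.76)/6.02 = 10.2392 bits.
Shortfall = 13 − 10.2392 = 2.7608 bits.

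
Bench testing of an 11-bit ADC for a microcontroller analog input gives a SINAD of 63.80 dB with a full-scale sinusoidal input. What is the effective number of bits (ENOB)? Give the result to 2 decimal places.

10.31 bits

ENOB = (SINAD − 1.76) / 6.02 = (63.80 − 1.76) / 6.02 = 62.04 / 6.02 = 10.3056.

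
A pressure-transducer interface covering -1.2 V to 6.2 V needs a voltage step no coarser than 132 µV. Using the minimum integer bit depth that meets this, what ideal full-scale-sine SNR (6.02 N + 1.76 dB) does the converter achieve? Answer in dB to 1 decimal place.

Span: 6.2 V − (-1.2 V) = 7.4 V.
Levels needed ≥ 7.4/132 µV = 56060. 2^16 = 65536 suffices, so N_min = 16.
SNR = 6.02 × 16 + 1.76 = 98.08 dB.

98.1 dB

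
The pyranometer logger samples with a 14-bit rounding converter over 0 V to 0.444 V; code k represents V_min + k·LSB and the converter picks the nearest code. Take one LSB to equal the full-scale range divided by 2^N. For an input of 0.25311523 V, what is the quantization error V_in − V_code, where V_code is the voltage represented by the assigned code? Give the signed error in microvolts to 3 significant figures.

Full-scale range = 0.444 V. LSB = 0.444 V / 2^14 ≈ 27.10 µV.
(0.25311523 − (0)) / LSB = 0.25311523 × 16384/0.444 = 9340.1800. Nearest integer: k = 9340.
Reconstructed level: 0 + 9340 × 0.444/16384 V = 0.25311035156 V.
Error = V_in − V_code = 0.25311523 − (0.25311035156) = +4.88 µV.

+4.88 µV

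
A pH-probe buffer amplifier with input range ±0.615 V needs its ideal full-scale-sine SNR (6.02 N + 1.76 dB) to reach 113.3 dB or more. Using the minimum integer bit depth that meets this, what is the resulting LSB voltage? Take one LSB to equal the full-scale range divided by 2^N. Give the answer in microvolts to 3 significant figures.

2.35 µV

Span: 0.615 V − (-0.615 V) = 1.23 V.
Required N = ⌈(113.3 − 1.76)/6.02⌉ = ⌈18.528⌉ = 19.
One LSB is 1.23 V / 524288 = 2.35 µV.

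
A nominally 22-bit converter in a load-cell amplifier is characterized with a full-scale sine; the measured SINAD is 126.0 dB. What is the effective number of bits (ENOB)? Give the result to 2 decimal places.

(126.0 − 1.76) / 6.02 = 124.24/6.02 = 20.6379 effective bits.

20.64 bits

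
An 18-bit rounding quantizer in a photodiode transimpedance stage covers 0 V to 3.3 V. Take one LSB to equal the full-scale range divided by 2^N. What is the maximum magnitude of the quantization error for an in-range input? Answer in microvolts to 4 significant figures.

6.294 µV

Span = 3.3 V.
One LSB is 3.3 V / 262144 = 12.5885 µV.
Worst-case error for round-to-nearest is half an LSB: 6.294 µV.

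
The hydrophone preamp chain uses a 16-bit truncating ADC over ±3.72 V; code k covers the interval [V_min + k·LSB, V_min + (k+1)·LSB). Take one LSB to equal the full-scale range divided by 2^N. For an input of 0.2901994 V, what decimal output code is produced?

Full-scale range = 3.72 V − (-3.72 V) = 7.44 V. LSB = 7.44 V / 2^16 ≈ 113.5 µV.
V_in − V_min = 0.2901994 − (-3.72) = 4.0101994 V.
Divide by LSB: 4.0101994 × 65536/7.44 = 35324.2511.
Truncating gives code 35324.

35324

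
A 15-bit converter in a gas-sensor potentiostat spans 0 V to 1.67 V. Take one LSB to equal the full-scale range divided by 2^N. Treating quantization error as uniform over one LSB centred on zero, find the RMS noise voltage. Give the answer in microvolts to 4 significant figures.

14.71 µV

V_FS = 1.67 V.
LSB = 1.67 V ÷ 2^15 = 1.67/32768 V = 50.9644 µV.
RMS of a uniform error over width LSB is LSB/√12 = 14.71 µV.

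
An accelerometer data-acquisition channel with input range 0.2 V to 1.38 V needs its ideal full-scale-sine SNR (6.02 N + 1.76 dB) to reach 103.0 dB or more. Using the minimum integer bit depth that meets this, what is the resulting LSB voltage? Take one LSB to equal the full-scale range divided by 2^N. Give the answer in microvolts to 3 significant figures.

The full-scale span is 1.38 − (0.2) = 1.18 V.
Required N = ⌈(103.0 − 1.76)/6.02⌉ = ⌈16.817⌉ = 17.
LSB = 1.18 V ÷ 2^17 = 1.18/131072 V = 9.00 µV.

9.00 µV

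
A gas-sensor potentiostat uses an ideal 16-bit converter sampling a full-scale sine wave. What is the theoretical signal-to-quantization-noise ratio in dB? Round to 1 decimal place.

Ideal quantization SNR: 6.02 × 16 + 1.76 dB = 98.1 dB.

98.1 dB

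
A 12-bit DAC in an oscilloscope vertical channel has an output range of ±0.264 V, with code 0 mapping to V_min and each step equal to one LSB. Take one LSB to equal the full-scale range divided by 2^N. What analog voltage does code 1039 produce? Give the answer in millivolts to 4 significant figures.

-130.1 mV

Span: 0.264 V − (-0.264 V) = 0.528 V. LSB = 0.528 V / 2^12.
Output = V_min + (1039/4096) × range = -0.264 + 0.253662 × 0.528 V
      = -0.264 V + 0.133934 V = -0.130066 V.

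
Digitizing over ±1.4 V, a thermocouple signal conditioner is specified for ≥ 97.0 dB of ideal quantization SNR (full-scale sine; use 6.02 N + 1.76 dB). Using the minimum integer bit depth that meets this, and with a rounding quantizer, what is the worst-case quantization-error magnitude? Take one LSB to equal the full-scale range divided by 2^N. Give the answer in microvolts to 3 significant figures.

21.4 µV

Span: 1.4 V − (-1.4 V) = 2.8 V.
6.02 N + 1.76 ≥ 97.0 gives N ≥ 15.821, so the minimum integer is 16.
One LSB is 2.8 V / 65536 = 42.725 µV.
|e|_max = LSB/2 = 21.4 µV.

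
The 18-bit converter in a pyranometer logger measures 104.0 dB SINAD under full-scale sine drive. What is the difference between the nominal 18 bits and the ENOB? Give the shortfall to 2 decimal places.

1.02 bits

Effective bits = (104.0 − 1.76)/6.02 = 16.9834.
Shortfall = 18 − 16.9834 = 1.0166 bits.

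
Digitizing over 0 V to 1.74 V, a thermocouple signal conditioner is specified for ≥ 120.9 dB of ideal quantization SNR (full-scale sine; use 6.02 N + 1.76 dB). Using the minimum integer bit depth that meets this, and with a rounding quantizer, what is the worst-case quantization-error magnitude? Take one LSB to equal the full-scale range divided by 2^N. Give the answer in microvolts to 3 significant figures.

0.830 µV

Full-scale range = 1.74 V.
Required N = ⌈(120.9 − 1.76)/6.02⌉ = ⌈19.791⌉ = 20.
LSB = 1.74 V ÷ 2^20 = 1.74/1048576 V = 1.6594 µV.
|e|_max = LSB/2 = 0.830 µV.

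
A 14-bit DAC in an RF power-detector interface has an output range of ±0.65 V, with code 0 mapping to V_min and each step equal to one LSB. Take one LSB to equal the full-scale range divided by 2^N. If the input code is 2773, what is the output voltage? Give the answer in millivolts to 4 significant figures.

Span: 0.65 V − (-0.65 V) = 1.3 V. LSB = 1.3 V / 2^14.
V_out = V_min + code × LSB = -0.65 V + 2773 × 1.3 V / 16384
      = -0.65 V + 0.220026 V = -0.429974 V.

-430.0 mV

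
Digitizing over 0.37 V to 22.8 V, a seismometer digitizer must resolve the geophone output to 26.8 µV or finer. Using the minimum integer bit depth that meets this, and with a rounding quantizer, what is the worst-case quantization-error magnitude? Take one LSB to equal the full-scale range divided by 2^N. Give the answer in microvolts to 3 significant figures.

Full-scale range = 22.8 V − (0.37 V) = 22.43 V.
Need 2^N ≥ 22.43 V / 26.8 µV = 836900 → N_min = 20.
LSB = 22.43 V ÷ 2^20 = 22.43/1048576 V = 21.391 µV.
Half an LSB is 10.7 µV.

10.7 µV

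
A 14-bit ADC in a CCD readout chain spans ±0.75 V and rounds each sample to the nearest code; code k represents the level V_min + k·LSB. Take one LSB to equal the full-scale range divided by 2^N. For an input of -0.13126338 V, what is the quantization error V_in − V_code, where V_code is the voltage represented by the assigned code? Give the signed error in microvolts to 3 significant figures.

+23.2 µV

The full-scale span is 0.75 − (-0.75) = 1.5 V. LSB = 1.5 V / 2^14 ≈ 91.55 µV.
Position in LSBs: (-0.13126338 − (-0.75)) × 16384/1.5 = 6758.2539; rounding gives k = 6758.
V_code = -0.75 + (6758/16384) × 1.5 = -0.13128662109 V.
V_in − V_code = -0.13126338 − (-0.13128662109) = +23.2 µV.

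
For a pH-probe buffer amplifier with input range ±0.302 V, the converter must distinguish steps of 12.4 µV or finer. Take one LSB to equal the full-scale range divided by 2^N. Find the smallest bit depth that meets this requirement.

16 bits

The full-scale span is 0.302 − (-0.302) = 0.604 V.
Levels needed ≥ 0.604/12.4 µV = 48710. 2^16 = 65536 suffices, so N_min = 16.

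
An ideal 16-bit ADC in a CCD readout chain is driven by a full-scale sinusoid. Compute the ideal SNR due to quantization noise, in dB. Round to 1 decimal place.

Ideal quantization SNR: 6.02 × 16 + 1.76 dB = 98.1 dB.

98.1 dB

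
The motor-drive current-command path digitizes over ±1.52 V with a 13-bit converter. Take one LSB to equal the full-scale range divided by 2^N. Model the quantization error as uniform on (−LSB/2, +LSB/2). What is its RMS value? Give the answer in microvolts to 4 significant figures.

Full-scale range = 1.52 V − (-1.52 V) = 3.04 V.
One LSB is 3.04 V / 8192 = 371.094 µV.
σ_q = LSB/√12 = 371.094 µV/3.4641 = 107.1 µV.

107.1 µV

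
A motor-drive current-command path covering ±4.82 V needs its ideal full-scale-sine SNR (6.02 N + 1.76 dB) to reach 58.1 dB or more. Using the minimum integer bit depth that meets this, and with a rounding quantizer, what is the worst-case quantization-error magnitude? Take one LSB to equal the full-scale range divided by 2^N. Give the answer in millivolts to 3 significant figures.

4.71 mV

Range = 4.82 − (-4.82) = 9.64 V.
Required N = ⌈(58.1 − 1.76)/6.02⌉ = ⌈9.359⌉ = 10.
LSB = 9.64 V / 2^10 = 9.4141 mV.
|e|_max = LSB/2 = 4.71 mV.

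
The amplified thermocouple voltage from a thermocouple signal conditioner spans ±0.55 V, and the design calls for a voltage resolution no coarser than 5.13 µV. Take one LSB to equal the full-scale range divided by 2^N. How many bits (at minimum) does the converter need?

18 bits

Range = 0.55 − (-0.55) = 1.1 V.
Levels needed ≥ 1.1/5.13 µV = 214400. 2^18 = 262144 suffices, so N_min = 18.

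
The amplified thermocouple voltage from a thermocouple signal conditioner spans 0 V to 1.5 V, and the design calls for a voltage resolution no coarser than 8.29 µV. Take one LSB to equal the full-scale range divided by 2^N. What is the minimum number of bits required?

Full-scale range = 1.5 V.
1.5 V / 8.29 µV = 180900. Since 2^17 = 131072 and 2^18 = 262144, N = 18.

18 bits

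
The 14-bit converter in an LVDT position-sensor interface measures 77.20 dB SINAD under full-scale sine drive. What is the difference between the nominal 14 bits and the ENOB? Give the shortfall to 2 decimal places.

1.47 bits

Effective bits = (77.20 − 1.76)/6.02 = 12.5316.
Shortfall = 14 − 12.5316 = 1.4684 bits.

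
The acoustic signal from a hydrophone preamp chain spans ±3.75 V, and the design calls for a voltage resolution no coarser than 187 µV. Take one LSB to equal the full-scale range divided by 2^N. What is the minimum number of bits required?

16 bits

Full-scale range = 3.75 V − (-3.75 V) = 7.5 V.
Levels needed ≥ 7.5/187 µV = 40110. 2^16 = 65536 suffices, so N_min = 16.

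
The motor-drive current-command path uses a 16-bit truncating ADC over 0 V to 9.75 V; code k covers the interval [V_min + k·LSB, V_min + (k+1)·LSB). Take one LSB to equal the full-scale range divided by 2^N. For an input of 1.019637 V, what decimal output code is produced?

Span = 9.75 V. LSB = 9.75 V / 2^16 ≈ 148.8 µV.
code = ⌊(V_in − V_min)/LSB⌋ = ⌊(V_in − V_min) × 2^16 / range⌋
     = ⌊(1.019637 − (0)) × 65536 / 9.75⌋ = ⌊1.019637 × 65536/9.75⌋
     = ⌊6853.634⌋ = 6853.

6853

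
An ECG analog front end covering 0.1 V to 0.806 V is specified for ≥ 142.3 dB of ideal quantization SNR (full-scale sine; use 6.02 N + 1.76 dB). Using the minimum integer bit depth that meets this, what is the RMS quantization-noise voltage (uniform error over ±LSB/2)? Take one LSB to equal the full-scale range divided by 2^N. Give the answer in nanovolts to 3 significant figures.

12.1 nV

The full-scale span is 0.806 − (0.1) = 0.706 V.
Solving 6.02 N ≥ 142.3 − 1.76: N ≥ 23.346. Round up → N = 24.
Step size = 0.706/16777216 V = 42.081 nV.
V_rms = LSB/√12 = 12.1 nV.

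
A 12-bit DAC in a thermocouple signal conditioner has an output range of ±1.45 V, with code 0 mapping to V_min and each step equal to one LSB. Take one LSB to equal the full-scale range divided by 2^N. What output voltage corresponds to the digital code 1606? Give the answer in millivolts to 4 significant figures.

Range = 1.45 − (-1.45) = 2.9 V. LSB = 2.9 V / 2^12.
V_out = V_min + code × LSB = -1.45 V + 1606 × 2.9 V / 4096
      = -1.45 + 1.13706 = -0.312939 V.

-312.9 mV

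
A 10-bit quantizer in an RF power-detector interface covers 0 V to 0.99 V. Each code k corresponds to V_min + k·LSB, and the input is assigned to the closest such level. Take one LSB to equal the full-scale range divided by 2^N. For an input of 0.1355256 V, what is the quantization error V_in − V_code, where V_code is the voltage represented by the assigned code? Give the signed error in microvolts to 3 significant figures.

+174 µV

Full-scale range = 0.99 V. LSB = 0.99 V / 2^10 ≈ 0.9668 mV.
(V_in − V_min)/LSB = (0.1355256 − (0)) × 1024/0.99 = 140.1800 → nearest code k = 140.
V_code = 0 + (140/1024) × 0.99 = 0.1353515625 V.
Error = V_in − V_code = 0.1355256 − (0.1353515625) = +174 µV.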